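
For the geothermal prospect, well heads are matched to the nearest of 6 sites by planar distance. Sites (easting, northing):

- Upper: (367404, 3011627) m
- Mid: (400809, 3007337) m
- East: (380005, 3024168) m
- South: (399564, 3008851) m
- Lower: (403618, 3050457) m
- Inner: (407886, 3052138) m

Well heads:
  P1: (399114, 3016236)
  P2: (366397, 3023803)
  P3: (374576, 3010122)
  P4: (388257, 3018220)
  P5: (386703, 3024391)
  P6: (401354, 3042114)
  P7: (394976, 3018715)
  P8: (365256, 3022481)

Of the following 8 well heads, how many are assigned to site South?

2

P1 → South
P2 → Upper
P3 → Upper
P4 → East
P5 → East
P6 → Lower
P7 → South
P8 → Upper
2 of the 8 go to South.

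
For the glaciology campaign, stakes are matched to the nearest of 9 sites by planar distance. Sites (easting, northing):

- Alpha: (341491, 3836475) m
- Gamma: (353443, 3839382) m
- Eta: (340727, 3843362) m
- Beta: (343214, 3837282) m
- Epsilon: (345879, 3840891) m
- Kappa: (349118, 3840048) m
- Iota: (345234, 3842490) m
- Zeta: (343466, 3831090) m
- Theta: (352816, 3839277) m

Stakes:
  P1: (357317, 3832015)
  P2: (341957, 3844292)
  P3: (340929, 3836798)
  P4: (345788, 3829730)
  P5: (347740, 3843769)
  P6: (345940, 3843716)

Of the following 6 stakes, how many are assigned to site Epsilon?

P1 → Gamma
P2 → Eta
P3 → Alpha
P4 → Zeta
P5 → Iota
P6 → Iota
0 of the 6 go to Epsilon.

0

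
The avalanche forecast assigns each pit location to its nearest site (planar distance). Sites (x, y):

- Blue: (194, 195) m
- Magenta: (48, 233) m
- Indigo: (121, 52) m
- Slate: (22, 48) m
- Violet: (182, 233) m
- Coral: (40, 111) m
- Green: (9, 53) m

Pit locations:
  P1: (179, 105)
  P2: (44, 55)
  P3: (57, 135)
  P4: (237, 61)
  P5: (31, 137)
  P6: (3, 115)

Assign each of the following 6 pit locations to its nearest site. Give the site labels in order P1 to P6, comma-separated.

Indigo, Slate, Coral, Indigo, Coral, Coral

P1 → Indigo (d²=6173.00)
P2 → Slate (d²=533.00)
P3 → Coral (d²=865.00)
P4 → Indigo (d²=13537.00)
P5 → Coral (d²=757.00)
P6 → Coral (d²=1385.00)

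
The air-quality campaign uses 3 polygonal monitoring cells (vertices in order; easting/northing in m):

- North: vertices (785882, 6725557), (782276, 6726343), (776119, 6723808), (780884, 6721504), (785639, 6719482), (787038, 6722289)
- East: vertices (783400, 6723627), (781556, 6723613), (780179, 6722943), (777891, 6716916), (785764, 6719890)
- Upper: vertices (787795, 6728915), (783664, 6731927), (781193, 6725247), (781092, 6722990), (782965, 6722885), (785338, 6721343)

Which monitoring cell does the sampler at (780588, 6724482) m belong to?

North

Cast a ray rightward from (780588, 6724482). For each polygon, the edges (by vertex number in listed order) whose endpoints lie on opposite sides of northing = 6724482, where each meets that height, and whether that is right or left of the point:
North: 2–3 at easting≈777756.0 (left), 6–1 at easting≈786262.3 (right) → 1 crossing.
East: no edge straddles that height → 0 crossings.
Upper: 3–4 at easting≈781158.8 (right), 6–1 at easting≈786356.6 (right) → 2 crossings.
Only North has an odd count, so the point is inside North.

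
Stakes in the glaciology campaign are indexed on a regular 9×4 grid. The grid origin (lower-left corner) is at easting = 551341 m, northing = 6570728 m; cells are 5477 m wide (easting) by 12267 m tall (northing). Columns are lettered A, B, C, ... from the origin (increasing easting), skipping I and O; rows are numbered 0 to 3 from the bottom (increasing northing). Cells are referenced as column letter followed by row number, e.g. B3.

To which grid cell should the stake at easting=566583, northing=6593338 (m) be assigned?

C1

Column index: ⌊(566583 − 551341) / 5477⌋ = ⌊2.783⌋ = 2 → column C
Row offset from origin: ⌊(6593338 − 6570728) / 12267⌋ = ⌊1.843⌋ = 1 → row 1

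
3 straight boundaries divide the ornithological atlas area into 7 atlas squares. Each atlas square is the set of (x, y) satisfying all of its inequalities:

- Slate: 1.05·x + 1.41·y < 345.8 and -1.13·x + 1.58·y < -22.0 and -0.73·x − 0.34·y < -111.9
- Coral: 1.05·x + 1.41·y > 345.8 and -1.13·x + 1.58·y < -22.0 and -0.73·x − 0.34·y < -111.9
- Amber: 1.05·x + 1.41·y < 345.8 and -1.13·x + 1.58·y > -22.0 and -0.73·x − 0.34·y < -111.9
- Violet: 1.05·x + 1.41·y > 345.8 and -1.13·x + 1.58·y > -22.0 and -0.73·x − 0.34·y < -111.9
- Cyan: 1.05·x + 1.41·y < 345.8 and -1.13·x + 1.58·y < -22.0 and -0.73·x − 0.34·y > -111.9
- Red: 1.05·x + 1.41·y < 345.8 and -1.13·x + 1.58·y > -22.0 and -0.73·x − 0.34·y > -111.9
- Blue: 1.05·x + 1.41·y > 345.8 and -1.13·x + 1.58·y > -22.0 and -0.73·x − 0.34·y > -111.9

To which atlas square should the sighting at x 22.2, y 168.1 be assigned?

Red

1.05·22.2 + 1.41·168.1 = 260.331, which is < 345.8
-1.13·22.2 + 1.58·168.1 = 240.512, which is > -22.0
-0.73·22.2 − 0.34·168.1 = -73.360, which is > -111.9
This sign pattern matches Red.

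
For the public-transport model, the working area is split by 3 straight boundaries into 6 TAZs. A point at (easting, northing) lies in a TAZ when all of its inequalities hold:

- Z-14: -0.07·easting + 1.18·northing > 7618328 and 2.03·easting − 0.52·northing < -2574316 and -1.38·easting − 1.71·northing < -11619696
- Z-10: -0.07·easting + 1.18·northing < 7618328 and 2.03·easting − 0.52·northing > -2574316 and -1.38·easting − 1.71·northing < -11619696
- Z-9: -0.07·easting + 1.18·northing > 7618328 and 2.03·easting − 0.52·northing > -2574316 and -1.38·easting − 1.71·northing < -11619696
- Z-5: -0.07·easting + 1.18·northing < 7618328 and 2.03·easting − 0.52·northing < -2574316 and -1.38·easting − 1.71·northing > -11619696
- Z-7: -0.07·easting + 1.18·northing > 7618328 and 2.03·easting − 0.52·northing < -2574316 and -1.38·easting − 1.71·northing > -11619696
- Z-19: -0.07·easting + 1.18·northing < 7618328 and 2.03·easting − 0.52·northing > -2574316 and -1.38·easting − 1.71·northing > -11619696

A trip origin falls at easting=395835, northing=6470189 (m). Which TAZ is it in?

Z-19

-0.07·395835 + 1.18·6470189 = 7607114.570, which is < 7618328
2.03·395835 − 0.52·6470189 = -2560953.230, which is > -2574316
-1.38·395835 − 1.71·6470189 = -11610275.490, which is > -11619696
This sign pattern matches Z-19.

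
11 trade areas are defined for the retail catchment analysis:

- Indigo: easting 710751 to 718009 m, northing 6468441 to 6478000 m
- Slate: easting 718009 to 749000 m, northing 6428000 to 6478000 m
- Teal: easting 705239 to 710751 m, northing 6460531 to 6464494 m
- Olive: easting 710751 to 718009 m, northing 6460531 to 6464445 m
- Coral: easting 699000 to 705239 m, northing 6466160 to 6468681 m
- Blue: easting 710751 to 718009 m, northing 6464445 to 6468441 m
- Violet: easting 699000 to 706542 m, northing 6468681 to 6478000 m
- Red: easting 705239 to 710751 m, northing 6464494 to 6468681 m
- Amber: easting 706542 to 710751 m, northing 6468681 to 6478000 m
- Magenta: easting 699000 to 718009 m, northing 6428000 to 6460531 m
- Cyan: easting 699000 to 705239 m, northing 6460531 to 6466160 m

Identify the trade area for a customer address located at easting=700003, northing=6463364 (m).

The point has easting = 700003 and northing = 6463364.
Only Cyan satisfies 699000 ≤ easting ≤ 705239 and 6460531 ≤ northing ≤ 6466160.

Cyan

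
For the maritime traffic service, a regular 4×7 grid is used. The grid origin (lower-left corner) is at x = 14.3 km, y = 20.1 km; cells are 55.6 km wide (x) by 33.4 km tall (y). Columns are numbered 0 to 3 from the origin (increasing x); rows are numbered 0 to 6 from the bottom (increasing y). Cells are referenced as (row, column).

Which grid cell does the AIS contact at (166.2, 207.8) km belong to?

Column index: ⌊(166.2 − 14.3) / 55.6⌋ = ⌊2.732⌋ = 2
Row offset from origin: ⌊(207.8 − 20.1) / 33.4⌋ = ⌊5.620⌋ = 5 → row 5

(5, 2)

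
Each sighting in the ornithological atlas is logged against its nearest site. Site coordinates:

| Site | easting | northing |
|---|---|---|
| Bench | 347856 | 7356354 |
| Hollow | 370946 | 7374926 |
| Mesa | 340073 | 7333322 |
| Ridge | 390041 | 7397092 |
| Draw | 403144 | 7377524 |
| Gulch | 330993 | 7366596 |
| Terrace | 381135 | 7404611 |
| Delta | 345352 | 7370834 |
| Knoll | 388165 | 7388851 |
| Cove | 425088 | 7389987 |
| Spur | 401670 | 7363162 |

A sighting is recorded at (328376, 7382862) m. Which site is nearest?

Gulch

Squared distances to each site:
Bench: 1082144464.000; Hollow: 1875184996.000; Mesa: 2591031409.000; Ridge: 4005065125.000; Draw: 5618748068.000; Gulch: 271431445.000; Terrace: 3256531082.000; Delta: 432857360.000; Knoll: 3610592642.000; Cove: 9403976569.000; Spur: 5760100436.000.
Minimum at Gulch.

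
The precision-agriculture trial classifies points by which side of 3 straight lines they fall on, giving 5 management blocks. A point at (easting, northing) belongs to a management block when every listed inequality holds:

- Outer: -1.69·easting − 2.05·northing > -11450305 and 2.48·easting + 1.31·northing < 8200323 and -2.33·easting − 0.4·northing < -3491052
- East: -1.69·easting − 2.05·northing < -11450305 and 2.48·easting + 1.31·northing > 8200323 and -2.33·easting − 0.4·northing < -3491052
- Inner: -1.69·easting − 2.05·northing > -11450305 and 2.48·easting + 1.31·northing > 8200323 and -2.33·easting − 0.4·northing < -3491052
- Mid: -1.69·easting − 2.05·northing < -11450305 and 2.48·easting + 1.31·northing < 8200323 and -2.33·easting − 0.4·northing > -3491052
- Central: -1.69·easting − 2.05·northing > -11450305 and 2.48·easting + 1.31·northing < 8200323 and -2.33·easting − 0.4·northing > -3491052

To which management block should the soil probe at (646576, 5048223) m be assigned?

Inner

-1.69·646576 − 2.05·5048223 = -11441570.590, which is > -11450305
2.48·646576 + 1.31·5048223 = 8216680.610, which is > 8200323
-2.33·646576 − 0.4·5048223 = -3525811.280, which is < -3491052
This sign pattern matches Inner.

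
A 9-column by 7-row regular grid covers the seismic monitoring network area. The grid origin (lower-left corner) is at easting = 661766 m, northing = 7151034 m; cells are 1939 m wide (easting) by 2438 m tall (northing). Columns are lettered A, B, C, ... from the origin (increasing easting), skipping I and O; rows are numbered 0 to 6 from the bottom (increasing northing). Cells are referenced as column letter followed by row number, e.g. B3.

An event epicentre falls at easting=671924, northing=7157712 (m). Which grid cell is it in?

Column index: ⌊(671924 − 661766) / 1939⌋ = ⌊5.239⌋ = 5 → column F
Row offset from origin: ⌊(7157712 − 7151034) / 2438⌋ = ⌊2.739⌋ = 2 → row 2

F2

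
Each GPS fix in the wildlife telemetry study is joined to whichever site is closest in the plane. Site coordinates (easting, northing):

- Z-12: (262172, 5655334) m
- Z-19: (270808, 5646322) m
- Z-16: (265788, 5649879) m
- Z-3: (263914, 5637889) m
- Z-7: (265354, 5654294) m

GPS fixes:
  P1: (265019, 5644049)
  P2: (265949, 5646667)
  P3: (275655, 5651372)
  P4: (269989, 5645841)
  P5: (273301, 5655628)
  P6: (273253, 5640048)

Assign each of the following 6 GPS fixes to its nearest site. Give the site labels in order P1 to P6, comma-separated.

Z-16, Z-16, Z-19, Z-19, Z-7, Z-19

P1 → Z-16 (d²=34580261.00)
P2 → Z-16 (d²=10342865.00)
P3 → Z-19 (d²=48995909.00)
P4 → Z-19 (d²=902122.00)
P5 → Z-7 (d²=64934365.00)
P6 → Z-19 (d²=45341101.00)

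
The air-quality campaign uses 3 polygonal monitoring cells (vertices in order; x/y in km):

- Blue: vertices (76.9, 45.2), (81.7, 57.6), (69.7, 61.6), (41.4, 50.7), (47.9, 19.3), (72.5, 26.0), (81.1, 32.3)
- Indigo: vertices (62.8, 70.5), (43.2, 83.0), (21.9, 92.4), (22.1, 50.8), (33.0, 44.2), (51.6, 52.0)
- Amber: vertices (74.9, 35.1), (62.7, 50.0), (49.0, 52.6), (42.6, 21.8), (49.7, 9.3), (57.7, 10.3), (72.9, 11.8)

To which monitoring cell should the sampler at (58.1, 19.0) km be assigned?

Amber

Cast a ray rightward from (58.1, 19.0). For each polygon, the edges (by vertex number in listed order) whose endpoints lie on opposite sides of y = 19.0, where each meets that height, and whether that is right or left of the point:
Blue: no edge straddles that height → 0 crossings.
Indigo: no edge straddles that height → 0 crossings.
Amber: 4–5 at x≈44.19 (left), 7–1 at x≈73.52 (right) → 1 crossing.
Only Amber has an odd count, so the point is inside Amber.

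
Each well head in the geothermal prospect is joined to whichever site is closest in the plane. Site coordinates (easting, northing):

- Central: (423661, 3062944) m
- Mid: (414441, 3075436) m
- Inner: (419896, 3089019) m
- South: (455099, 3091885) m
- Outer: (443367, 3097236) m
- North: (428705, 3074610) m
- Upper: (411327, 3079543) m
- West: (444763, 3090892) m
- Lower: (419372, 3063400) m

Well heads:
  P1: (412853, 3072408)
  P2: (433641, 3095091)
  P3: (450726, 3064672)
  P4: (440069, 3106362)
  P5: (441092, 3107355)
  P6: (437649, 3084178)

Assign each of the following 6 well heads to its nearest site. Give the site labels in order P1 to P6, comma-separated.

Mid, Outer, North, Outer, Outer, West

P1 → Mid (d²=11690528.00)
P2 → Outer (d²=99196101.00)
P3 → North (d²=583688285.00)
P4 → Outer (d²=94160680.00)
P5 → Outer (d²=107569786.00)
P6 → West (d²=95686792.00)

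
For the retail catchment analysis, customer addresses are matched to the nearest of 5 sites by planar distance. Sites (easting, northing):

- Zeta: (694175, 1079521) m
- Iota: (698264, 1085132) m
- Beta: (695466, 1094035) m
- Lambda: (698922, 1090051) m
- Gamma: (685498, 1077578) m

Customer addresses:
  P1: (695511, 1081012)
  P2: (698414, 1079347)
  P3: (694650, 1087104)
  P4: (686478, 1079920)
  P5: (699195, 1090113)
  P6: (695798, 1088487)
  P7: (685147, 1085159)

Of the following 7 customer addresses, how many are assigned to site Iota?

P1 → Zeta
P2 → Zeta
P3 → Iota
P4 → Gamma
P5 → Lambda
P6 → Lambda
P7 → Gamma
1 of the 7 goes to Iota.

1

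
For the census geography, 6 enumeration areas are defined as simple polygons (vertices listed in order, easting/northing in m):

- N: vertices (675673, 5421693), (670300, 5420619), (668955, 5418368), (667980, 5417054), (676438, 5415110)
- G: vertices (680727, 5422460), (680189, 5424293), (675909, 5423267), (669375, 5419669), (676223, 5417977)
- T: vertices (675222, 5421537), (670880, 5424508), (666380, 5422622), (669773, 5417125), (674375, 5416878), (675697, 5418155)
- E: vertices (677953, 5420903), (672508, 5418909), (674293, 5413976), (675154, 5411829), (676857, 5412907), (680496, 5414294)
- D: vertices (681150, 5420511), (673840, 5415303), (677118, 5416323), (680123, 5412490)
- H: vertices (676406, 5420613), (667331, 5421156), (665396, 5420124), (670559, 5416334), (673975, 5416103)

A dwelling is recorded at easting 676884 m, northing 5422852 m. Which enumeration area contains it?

Cast a ray rightward from (676884, 5422852). For each polygon, the edges (by vertex number in listed order) whose endpoints lie on opposite sides of northing = 5422852, where each meets that height, and whether that is right or left of the point:
N: no edge straddles that height → 0 crossings.
G: 1–2 at easting≈680611.9 (right), 3–4 at easting≈675155.4 (left) → 1 crossing.
T: 1–2 at easting≈673300.2 (left), 2–3 at easting≈666928.8 (left) → 0 crossings.
E: no edge straddles that height → 0 crossings.
D: no edge straddles that height → 0 crossings.
H: no edge straddles that height → 0 crossings.
Only G has an odd count, so the point is inside G.

G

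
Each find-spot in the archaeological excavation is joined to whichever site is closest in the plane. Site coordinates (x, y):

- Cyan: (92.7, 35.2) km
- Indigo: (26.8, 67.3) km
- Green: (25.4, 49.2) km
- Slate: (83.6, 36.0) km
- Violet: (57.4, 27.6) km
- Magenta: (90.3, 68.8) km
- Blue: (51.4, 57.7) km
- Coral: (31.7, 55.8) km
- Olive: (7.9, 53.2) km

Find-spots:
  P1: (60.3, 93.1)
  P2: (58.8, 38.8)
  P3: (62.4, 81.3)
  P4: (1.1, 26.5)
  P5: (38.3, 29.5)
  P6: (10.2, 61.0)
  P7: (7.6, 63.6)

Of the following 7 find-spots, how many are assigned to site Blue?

P1 → Blue
P2 → Violet
P3 → Blue
P4 → Olive
P5 → Violet
P6 → Olive
P7 → Olive
2 of the 7 go to Blue.

2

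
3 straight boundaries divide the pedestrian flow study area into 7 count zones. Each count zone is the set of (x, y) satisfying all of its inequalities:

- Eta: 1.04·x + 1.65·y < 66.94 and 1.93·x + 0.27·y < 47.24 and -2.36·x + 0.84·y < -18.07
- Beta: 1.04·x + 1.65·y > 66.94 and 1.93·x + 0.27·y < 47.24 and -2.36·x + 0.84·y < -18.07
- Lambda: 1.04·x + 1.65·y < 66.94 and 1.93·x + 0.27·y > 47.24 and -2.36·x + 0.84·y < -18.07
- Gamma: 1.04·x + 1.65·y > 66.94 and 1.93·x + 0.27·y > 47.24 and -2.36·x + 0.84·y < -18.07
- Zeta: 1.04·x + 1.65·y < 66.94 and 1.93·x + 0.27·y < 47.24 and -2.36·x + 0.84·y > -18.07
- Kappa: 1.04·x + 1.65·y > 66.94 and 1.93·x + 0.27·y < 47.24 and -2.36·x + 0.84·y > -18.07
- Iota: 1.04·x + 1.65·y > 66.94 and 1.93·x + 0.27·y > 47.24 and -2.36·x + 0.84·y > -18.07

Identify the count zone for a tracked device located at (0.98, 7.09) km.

Zeta

1.04·0.98 + 1.65·7.09 = 12.718, which is < 66.94
1.93·0.98 + 0.27·7.09 = 3.806, which is < 47.24
-2.36·0.98 + 0.84·7.09 = 3.643, which is > -18.07
This sign pattern matches Zeta.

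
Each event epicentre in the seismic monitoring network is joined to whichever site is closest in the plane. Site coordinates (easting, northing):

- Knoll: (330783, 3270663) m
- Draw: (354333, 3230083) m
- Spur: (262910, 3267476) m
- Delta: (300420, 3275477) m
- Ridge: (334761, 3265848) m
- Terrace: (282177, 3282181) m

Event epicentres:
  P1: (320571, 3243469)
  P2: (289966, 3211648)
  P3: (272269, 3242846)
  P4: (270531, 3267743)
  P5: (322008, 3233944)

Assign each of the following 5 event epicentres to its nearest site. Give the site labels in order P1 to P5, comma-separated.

Ridge, Spur, Spur, Spur, Draw

P1 → Ridge (d²=702175741.00)
P2 → Spur (d²=3848792720.00)
P3 → Spur (d²=694227781.00)
P4 → Spur (d²=58150930.00)
P5 → Draw (d²=1059812946.00)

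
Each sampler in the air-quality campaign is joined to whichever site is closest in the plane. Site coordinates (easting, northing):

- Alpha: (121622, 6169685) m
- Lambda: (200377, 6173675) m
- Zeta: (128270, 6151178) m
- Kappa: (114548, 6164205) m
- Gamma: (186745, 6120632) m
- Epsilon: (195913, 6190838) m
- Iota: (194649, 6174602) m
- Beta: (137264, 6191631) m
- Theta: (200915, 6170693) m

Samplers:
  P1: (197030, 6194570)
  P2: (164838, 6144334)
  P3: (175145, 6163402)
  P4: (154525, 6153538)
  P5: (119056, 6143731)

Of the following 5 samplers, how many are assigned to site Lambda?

P1 → Epsilon
P2 → Gamma
P3 → Iota
P4 → Zeta
P5 → Zeta
0 of the 5 go to Lambda.

0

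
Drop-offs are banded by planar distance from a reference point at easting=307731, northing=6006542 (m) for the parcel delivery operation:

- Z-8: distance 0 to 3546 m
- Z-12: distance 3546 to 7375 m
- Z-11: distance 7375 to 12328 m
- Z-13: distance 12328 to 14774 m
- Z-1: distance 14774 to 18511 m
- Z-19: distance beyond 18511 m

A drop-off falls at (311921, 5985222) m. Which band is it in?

Distance = √((311921−307731)² + (5985222−6006542)²) = √(17556100.000 + 454542400.000) = 21727.828 m.
18511 ≤ 21727.828 < ∞ → Z-19.

Z-19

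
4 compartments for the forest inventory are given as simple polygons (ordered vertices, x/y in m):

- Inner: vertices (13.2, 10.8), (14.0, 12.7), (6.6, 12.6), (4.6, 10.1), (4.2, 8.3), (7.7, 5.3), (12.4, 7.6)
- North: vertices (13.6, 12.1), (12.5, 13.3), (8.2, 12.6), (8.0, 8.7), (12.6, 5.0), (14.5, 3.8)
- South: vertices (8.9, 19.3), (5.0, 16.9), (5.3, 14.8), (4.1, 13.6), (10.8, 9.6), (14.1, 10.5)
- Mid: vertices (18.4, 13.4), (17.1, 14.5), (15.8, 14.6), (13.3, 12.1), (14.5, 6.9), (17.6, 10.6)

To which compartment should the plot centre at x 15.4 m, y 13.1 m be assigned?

Cast a ray rightward from (15.4, 13.1). For each polygon, the edges (by vertex number in listed order) whose endpoints lie on opposite sides of y = 13.1, where each meets that height, and whether that is right or left of the point:
Inner: no edge straddles that height → 0 crossings.
North: 1–2 at x≈12.68 (left), 2–3 at x≈11.27 (left) → 0 crossings.
South: 4–5 at x≈4.94 (left), 6–1 at x≈12.56 (left) → 0 crossings.
Mid: 3–4 at x≈14.30 (left), 6–1 at x≈18.31 (right) → 1 crossing.
Only Mid has an odd count, so the point is inside Mid.

Mid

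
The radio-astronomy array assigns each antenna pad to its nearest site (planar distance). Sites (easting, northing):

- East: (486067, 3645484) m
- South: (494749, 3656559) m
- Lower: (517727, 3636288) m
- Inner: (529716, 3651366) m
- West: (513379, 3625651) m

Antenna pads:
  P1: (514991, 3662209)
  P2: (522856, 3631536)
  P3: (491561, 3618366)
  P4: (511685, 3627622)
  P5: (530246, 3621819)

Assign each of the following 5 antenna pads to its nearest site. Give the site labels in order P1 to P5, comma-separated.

P1 → Inner (d²=334396274.00)
P2 → Lower (d²=48888145.00)
P3 → West (d²=529096349.00)
P4 → West (d²=6754477.00)
P5 → West (d²=299179913.00)

Inner, Lower, West, West, West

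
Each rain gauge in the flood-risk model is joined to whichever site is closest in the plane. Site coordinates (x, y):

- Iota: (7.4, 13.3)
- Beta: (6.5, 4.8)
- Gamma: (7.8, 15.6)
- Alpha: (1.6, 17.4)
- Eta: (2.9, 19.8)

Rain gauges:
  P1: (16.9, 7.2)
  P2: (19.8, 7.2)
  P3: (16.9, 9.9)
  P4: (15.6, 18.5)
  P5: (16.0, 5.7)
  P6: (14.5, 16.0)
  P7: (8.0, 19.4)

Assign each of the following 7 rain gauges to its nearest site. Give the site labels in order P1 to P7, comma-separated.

P1 → Beta (d²=113.92)
P2 → Beta (d²=182.65)
P3 → Iota (d²=101.81)
P4 → Gamma (d²=69.25)
P5 → Beta (d²=91.06)
P6 → Gamma (d²=45.05)
P7 → Gamma (d²=14.48)

Beta, Beta, Iota, Gamma, Beta, Gamma, Gamma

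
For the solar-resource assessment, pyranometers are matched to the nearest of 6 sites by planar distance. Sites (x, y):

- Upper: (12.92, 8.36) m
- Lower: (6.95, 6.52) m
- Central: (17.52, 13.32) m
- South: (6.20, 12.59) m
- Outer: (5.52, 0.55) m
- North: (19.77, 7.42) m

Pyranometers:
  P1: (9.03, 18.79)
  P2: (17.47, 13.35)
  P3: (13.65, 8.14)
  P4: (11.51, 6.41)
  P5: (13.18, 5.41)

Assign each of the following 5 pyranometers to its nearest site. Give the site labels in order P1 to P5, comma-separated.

South, Central, Upper, Upper, Upper

P1 → South (d²=46.45)
P2 → Central (d²=0.00)
P3 → Upper (d²=0.58)
P4 → Upper (d²=5.79)
P5 → Upper (d²=8.77)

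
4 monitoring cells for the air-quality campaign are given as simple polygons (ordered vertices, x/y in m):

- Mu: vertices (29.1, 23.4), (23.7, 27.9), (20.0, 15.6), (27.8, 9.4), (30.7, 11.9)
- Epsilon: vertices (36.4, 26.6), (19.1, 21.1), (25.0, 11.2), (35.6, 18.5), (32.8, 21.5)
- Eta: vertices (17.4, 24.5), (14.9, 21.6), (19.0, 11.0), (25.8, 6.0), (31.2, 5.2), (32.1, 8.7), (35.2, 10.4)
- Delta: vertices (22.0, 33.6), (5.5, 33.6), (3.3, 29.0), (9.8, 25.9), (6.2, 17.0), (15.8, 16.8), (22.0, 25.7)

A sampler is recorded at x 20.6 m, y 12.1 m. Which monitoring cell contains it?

Eta

Cast a ray rightward from (20.6, 12.1). For each polygon, the edges (by vertex number in listed order) whose endpoints lie on opposite sides of y = 12.1, where each meets that height, and whether that is right or left of the point:
Mu: 3–4 at x≈24.40 (right), 5–1 at x≈30.67 (right) → 2 crossings.
Epsilon: 2–3 at x≈24.46 (right), 3–4 at x≈26.31 (right) → 2 crossings.
Eta: 2–3 at x≈18.57 (left), 7–1 at x≈33.05 (right) → 1 crossing.
Delta: no edge straddles that height → 0 crossings.
Only Eta has an odd count, so the point is inside Eta.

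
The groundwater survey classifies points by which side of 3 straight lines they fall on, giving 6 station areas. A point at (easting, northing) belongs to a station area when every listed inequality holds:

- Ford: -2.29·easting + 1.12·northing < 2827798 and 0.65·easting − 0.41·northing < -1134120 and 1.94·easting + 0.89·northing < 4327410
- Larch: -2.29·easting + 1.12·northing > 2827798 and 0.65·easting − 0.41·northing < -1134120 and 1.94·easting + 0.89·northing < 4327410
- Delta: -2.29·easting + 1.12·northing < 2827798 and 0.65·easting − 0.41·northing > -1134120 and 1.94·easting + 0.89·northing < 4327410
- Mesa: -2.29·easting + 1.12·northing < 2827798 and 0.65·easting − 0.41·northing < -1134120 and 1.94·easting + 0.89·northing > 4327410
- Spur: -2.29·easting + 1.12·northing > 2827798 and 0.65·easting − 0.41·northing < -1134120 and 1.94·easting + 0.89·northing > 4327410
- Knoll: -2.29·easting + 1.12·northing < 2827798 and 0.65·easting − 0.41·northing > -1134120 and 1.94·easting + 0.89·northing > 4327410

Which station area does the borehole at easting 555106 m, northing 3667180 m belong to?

-2.29·555106 + 1.12·3667180 = 2836048.860, which is > 2827798
0.65·555106 − 0.41·3667180 = -1142724.900, which is < -1134120
1.94·555106 + 0.89·3667180 = 4340695.840, which is > 4327410
This sign pattern matches Spur.

Spur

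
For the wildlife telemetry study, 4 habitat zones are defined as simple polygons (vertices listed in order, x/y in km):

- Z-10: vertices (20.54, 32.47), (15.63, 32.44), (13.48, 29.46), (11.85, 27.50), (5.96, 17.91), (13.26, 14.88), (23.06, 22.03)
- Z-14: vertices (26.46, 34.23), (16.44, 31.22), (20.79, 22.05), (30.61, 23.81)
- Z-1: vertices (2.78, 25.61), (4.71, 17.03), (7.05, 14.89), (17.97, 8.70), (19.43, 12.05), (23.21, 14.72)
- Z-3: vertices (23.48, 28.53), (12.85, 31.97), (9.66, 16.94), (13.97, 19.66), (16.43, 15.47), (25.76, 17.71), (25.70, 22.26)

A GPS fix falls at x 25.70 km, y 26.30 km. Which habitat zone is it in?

Cast a ray rightward from (25.70, 26.30). For each polygon, the edges (by vertex number in listed order) whose endpoints lie on opposite sides of y = 26.30, where each meets that height, and whether that is right or left of the point:
Z-10: 4–5 at x≈11.113 (left), 7–1 at x≈22.029 (left) → 0 crossings.
Z-14: 2–3 at x≈18.774 (left), 4–1 at x≈29.618 (right) → 1 crossing.
Z-1: no edge straddles that height → 0 crossings.
Z-3: 2–3 at x≈11.647 (left), 7–1 at x≈24.270 (left) → 0 crossings.
Only Z-14 has an odd count, so the point is inside Z-14.

Z-14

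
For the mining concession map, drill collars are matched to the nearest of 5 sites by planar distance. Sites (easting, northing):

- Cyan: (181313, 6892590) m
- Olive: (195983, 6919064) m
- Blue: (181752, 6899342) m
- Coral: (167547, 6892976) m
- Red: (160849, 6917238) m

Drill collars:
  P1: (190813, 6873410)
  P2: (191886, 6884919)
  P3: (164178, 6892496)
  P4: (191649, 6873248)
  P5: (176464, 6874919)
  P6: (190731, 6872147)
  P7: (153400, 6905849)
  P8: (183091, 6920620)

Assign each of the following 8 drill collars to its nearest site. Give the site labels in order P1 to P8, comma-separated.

P1 → Cyan (d²=458122400.00)
P2 → Cyan (d²=170632570.00)
P3 → Coral (d²=11580561.00)
P4 → Cyan (d²=480945860.00)
P5 → Cyan (d²=335777042.00)
P6 → Cyan (d²=506614973.00)
P7 → Red (d²=185196922.00)
P8 → Olive (d²=168624800.00)

Cyan, Cyan, Coral, Cyan, Cyan, Cyan, Red, Olive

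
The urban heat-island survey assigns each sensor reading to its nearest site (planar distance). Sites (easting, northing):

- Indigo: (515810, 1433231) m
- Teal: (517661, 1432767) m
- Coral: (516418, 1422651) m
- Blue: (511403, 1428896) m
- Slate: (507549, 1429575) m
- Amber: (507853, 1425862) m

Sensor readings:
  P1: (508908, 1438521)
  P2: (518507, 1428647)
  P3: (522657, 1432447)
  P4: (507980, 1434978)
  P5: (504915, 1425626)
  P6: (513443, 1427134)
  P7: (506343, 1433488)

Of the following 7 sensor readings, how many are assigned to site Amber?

1

P1 → Indigo
P2 → Teal
P3 → Teal
P4 → Slate
P5 → Amber
P6 → Blue
P7 → Slate
1 of the 7 goes to Amber.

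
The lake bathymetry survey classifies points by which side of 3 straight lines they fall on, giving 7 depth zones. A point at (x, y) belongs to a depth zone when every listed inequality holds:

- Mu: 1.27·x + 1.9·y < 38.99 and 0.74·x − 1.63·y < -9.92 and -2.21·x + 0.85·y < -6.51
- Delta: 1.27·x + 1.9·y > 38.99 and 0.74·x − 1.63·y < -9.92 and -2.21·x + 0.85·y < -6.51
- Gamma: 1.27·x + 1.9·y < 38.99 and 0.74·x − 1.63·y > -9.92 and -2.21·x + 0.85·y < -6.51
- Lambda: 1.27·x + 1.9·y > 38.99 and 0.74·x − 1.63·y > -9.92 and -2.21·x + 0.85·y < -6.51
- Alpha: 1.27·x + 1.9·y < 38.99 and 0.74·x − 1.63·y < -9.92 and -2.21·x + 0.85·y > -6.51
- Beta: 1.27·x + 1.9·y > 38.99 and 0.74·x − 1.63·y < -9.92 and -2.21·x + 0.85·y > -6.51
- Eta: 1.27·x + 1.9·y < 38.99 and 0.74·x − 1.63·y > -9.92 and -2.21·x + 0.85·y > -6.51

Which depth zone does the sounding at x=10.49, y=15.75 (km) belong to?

1.27·10.49 + 1.9·15.75 = 43.247, which is > 38.99
0.74·10.49 − 1.63·15.75 = -17.910, which is < -9.92
-2.21·10.49 + 0.85·15.75 = -9.795, which is < -6.51
This sign pattern matches Delta.

Delta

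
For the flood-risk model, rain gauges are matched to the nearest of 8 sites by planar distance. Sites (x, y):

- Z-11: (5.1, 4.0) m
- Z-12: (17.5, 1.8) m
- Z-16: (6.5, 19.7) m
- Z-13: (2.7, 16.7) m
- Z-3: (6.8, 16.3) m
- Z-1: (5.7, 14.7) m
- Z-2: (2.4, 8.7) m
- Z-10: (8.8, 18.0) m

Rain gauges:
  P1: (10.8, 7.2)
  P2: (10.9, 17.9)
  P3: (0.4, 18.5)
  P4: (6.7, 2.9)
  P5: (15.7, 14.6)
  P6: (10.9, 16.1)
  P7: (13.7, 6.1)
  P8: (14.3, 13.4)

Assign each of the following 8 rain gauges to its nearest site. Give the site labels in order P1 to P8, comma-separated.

Z-11, Z-10, Z-13, Z-11, Z-10, Z-10, Z-12, Z-10

P1 → Z-11 (d²=42.73)
P2 → Z-10 (d²=4.42)
P3 → Z-13 (d²=8.53)
P4 → Z-11 (d²=3.77)
P5 → Z-10 (d²=59.17)
P6 → Z-10 (d²=8.02)
P7 → Z-12 (d²=32.93)
P8 → Z-10 (d²=51.41)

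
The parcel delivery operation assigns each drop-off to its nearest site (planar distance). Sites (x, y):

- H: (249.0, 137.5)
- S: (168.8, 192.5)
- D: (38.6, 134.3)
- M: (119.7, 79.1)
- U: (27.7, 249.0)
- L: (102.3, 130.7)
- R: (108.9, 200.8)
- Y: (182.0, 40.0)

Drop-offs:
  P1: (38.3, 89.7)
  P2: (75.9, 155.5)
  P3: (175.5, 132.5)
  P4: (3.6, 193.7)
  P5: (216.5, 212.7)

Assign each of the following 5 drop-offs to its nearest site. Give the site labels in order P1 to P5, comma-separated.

D, L, S, U, S

P1 → D (d²=1989.25)
P2 → L (d²=1312.00)
P3 → S (d²=3644.89)
P4 → U (d²=3638.90)
P5 → S (d²=2683.33)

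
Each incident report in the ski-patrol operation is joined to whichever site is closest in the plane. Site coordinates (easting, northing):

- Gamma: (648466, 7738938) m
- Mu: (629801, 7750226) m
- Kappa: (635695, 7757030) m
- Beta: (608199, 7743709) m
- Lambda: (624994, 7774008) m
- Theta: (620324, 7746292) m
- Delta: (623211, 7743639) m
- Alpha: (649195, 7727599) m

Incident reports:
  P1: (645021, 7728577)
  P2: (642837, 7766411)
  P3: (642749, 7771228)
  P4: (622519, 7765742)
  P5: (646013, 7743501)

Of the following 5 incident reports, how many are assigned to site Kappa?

P1 → Alpha
P2 → Kappa
P3 → Kappa
P4 → Lambda
P5 → Gamma
2 of the 5 go to Kappa.

2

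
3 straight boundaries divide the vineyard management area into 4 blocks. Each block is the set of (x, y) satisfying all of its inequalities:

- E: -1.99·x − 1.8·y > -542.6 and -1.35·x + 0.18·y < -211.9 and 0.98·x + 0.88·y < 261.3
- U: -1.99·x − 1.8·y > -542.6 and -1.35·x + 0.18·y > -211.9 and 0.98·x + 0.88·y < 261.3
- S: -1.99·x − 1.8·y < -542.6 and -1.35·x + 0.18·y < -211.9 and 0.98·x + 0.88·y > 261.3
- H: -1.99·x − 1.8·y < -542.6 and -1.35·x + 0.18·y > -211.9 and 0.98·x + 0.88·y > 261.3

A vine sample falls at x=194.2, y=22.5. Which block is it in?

-1.99·194.2 − 1.8·22.5 = -426.958, which is > -542.6
-1.35·194.2 + 0.18·22.5 = -258.120, which is < -211.9
0.98·194.2 + 0.88·22.5 = 210.116, which is < 261.3
This sign pattern matches E.

E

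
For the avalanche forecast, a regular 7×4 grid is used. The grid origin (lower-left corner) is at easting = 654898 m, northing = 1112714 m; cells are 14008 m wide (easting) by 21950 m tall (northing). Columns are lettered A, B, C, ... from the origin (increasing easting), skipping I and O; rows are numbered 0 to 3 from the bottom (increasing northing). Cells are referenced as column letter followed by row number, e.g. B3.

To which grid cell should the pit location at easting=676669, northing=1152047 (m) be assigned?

B1

Column index: ⌊(676669 − 654898) / 14008⌋ = ⌊1.554⌋ = 1 → column B
Row offset from origin: ⌊(1152047 − 1112714) / 21950⌋ = ⌊1.792⌋ = 1 → row 1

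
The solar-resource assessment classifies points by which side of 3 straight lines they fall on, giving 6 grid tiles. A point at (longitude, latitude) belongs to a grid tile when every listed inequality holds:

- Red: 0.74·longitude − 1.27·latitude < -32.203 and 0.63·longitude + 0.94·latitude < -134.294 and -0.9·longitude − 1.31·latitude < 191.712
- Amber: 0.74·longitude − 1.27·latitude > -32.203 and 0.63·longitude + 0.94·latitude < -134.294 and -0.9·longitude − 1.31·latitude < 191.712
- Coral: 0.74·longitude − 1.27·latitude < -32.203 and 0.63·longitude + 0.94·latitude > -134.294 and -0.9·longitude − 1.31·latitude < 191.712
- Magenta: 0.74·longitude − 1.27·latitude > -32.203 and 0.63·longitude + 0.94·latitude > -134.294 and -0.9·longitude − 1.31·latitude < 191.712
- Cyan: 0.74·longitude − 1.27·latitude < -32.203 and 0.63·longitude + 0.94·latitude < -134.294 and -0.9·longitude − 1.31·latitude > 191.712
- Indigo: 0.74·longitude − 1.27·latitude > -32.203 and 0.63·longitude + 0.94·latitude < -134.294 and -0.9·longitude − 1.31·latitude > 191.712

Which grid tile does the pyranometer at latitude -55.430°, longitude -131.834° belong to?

Amber

0.74·-131.834 − 1.27·-55.430 = -27.161, which is > -32.203
0.63·-131.834 + 0.94·-55.430 = -135.160, which is < -134.294
-0.9·-131.834 − 1.31·-55.430 = 191.264, which is < 191.712
This sign pattern matches Amber.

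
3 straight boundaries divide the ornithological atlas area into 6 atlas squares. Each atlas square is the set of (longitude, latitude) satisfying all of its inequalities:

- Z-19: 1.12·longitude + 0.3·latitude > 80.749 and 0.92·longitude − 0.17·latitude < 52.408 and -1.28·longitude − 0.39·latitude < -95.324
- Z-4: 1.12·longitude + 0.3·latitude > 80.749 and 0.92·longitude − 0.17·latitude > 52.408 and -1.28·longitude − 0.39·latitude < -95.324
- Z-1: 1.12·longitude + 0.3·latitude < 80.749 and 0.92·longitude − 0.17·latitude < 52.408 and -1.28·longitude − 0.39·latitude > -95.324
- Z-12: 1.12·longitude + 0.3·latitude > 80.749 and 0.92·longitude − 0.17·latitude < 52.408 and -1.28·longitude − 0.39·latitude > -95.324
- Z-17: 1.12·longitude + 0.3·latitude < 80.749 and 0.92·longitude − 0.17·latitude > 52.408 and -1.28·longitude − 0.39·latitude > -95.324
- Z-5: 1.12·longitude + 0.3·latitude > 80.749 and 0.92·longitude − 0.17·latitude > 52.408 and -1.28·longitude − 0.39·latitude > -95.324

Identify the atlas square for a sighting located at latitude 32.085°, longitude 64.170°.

1.12·64.170 + 0.3·32.085 = 81.496, which is > 80.749
0.92·64.170 − 0.17·32.085 = 53.582, which is > 52.408
-1.28·64.170 − 0.39·32.085 = -94.651, which is > -95.324
This sign pattern matches Z-5.

Z-5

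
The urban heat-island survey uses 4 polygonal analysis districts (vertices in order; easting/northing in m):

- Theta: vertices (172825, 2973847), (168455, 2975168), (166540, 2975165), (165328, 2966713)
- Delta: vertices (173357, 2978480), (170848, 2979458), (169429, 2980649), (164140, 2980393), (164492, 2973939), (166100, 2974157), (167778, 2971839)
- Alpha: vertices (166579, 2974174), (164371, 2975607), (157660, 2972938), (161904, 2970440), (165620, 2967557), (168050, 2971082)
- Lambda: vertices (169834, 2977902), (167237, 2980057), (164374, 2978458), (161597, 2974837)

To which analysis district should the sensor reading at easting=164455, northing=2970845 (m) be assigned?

Cast a ray rightward from (164455, 2970845). For each polygon, the edges (by vertex number in listed order) whose endpoints lie on opposite sides of northing = 2970845, where each meets that height, and whether that is right or left of the point:
Theta: 3–4 at easting≈165920.5 (right), 4–1 at easting≈169670.2 (right) → 2 crossings.
Delta: no edge straddles that height → 0 crossings.
Alpha: 3–4 at easting≈161215.9 (left), 5–6 at easting≈167886.6 (right) → 1 crossing.
Lambda: no edge straddles that height → 0 crossings.
Only Alpha has an odd count, so the point is inside Alpha.

Alpha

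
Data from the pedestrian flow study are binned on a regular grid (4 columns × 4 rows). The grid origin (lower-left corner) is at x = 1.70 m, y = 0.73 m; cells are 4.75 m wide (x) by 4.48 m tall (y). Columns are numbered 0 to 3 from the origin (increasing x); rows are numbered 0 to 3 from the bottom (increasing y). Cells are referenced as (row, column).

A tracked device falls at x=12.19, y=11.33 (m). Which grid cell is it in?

Column index: ⌊(12.19 − 1.70) / 4.75⌋ = ⌊2.208⌋ = 2
Row offset from origin: ⌊(11.33 − 0.73) / 4.48⌋ = ⌊2.366⌋ = 2 → row 2

(2, 2)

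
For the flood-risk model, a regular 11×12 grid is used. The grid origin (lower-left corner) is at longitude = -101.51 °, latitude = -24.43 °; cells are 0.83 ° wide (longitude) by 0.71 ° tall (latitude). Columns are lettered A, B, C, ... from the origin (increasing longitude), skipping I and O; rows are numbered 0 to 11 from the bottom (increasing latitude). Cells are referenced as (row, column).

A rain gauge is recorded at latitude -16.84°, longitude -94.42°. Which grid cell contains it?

(10, J)

Column index: ⌊(-94.42 − -101.51) / 0.83⌋ = ⌊8.542⌋ = 8 → column J
Row offset from origin: ⌊(-16.84 − -24.43) / 0.71⌋ = ⌊10.690⌋ = 10 → row 10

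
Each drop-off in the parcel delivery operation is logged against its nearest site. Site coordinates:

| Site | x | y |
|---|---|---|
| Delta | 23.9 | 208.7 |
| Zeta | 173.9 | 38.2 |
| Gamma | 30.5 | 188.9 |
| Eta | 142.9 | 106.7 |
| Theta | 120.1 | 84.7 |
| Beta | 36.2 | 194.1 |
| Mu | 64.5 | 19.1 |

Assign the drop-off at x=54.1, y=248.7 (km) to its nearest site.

Squared distances to each site:
Delta: 2512.040; Zeta: 58662.290; Gamma: 4133.000; Eta: 28049.440; Theta: 31252.000; Beta: 3301.570; Mu: 52824.320.
Minimum at Delta.

Delta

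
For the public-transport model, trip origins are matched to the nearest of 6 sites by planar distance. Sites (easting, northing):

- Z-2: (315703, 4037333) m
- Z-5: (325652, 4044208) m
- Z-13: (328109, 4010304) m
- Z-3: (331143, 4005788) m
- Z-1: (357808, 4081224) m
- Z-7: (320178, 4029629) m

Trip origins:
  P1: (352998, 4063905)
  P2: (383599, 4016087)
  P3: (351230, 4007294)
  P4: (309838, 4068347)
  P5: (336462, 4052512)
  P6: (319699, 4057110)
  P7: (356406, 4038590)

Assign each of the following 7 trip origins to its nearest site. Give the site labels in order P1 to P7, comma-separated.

Z-1, Z-3, Z-3, Z-5, Z-5, Z-5, Z-5

P1 → Z-1 (d²=323083861.00)
P2 → Z-3 (d²=2857701337.00)
P3 → Z-3 (d²=405755605.00)
P4 → Z-5 (d²=832773917.00)
P5 → Z-5 (d²=185812516.00)
P6 → Z-5 (d²=201899813.00)
P7 → Z-5 (d²=977370440.00)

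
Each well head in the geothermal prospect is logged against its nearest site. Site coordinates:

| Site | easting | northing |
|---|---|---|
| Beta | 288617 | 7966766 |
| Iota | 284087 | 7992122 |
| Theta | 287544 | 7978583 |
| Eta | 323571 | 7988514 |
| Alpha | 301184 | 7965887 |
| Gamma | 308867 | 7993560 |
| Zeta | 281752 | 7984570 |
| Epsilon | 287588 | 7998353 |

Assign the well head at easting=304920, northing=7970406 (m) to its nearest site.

Squared distances to each site:
Beta: 279037409.000; Iota: 905598545.000; Theta: 368788705.000; Eta: 675759465.000; Alpha: 34379057.000; Gamma: 551686525.000; Zeta: 737375120.000; Epsilon: 1081433033.000.
Minimum at Alpha.

Alpha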